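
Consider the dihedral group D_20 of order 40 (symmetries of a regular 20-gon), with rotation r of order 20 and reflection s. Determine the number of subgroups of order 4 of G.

|G| = 40 and 4 | 40, so subgroups of order 4 are possible by Lagrange.
The subgroups of order 4 are: {e, r^10, s, r^10s}; {e, r^10, rs, r^11s}; {e, r^10, r^2s, r^12s}; {e, r^10, r^3s, r^13s}; … (11 in all).
So G has 11 subgroups of order 4.

11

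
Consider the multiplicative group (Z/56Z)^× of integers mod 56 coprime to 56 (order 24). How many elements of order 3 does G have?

The elements of order 3 are: 9, 25.
That's 2.

2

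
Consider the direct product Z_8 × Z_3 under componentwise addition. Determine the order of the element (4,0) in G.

The order of (4,0) in Z_8 × Z_3 is lcm(ord(4) in Z_8, ord(0) in Z_3).
ord(4) = 2 and ord(0) = 1, so |⟨(4,0)⟩| = lcm(2, 1) = 2.

2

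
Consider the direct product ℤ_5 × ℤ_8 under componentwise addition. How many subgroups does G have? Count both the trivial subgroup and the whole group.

|G| = 40, so by Lagrange every subgroup order divides 40. Divisors: 1, 2, 4, 5, 8, 10, 20, 40.
Subgroups by order — order 1: 1; order 2: 1; order 4: 1; order 5: 1; order 8: 1; order 10: 1; order 20: 1; order 40: 1.
Total: 1 + 1 + 1 + 1 + 1 + 1 + 1 + 1 = 8.

8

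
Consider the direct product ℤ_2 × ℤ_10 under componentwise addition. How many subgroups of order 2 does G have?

3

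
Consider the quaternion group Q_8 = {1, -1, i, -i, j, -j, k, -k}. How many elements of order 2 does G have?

1

The elements of order 2 are: -1.
That's 1.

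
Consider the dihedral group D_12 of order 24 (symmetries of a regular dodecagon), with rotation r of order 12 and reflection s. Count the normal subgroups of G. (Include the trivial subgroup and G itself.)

G has 34 subgroups. Checking conjugation-invariance by order — order 1: 1/1 normal; order 2: 1/13 normal; order 3: 1/1 normal; order 4: 1/7 normal; order 6: 1/5 normal; order 8: 0/3 normal; order 12: 3/3 normal; order 24: 1/1 normal.
Total normal subgroups: 9.

9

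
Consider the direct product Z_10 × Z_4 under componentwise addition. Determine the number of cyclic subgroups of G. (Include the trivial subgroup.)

12

Group the elements of G by the cyclic subgroup they generate; each cyclic subgroup of order d accounts for φ(d) elements.
Cyclic subgroups by order — order 1: 1; order 2: 3; order 4: 2; order 5: 1; order 10: 3; order 20: 2.
Total: 12.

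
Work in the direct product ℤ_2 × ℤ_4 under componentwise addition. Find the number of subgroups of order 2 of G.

3

|G| = 8 and 2 | 8, so subgroups of order 2 are possible by Lagrange.
The subgroups of order 2 are: {(0,0), (0,2)}; {(0,0), (1,0)}; {(0,0), (1,2)}.
So G has 3 subgroups of order 2.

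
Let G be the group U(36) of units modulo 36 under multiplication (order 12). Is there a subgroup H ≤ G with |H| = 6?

Yes

6 | 12. A subgroup of order 6 is {1, 11, 13, 23, 25, 35}.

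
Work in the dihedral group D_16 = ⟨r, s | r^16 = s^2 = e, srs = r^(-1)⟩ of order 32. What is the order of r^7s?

Computing powers of r^7s: the smallest k with (r^7s)^k = e is k = 2.

2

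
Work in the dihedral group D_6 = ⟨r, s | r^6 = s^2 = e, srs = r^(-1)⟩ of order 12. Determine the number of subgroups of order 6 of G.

3

|G| = 12 and 6 | 12, so subgroups of order 6 are possible by Lagrange.
The subgroups of order 6 are: {e, r, r^2, r^3, r^4, r^5}; {e, r^2, r^4, s, r^2s, r^4s}; {e, r^2, r^4, rs, r^3s, r^5s}.
So G has 3 subgroups of order 6.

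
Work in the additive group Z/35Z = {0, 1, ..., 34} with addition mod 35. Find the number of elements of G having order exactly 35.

24

In a cyclic group of order 35, the number of elements of order d (for d | 35) is φ(d).
φ(35) = 24.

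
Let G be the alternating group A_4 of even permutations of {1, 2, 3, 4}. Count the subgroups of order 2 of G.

3

|G| = 12 and 2 | 12, so subgroups of order 2 are possible by Lagrange.
The subgroups of order 2 are: {e, (1 2)(3 4)}; {e, (1 3)(2 4)}; {e, (1 4)(2 3)}.
So G has 3 subgroups of order 2.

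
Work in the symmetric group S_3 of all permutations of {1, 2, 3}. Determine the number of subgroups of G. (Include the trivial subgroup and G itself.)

6

|G| = 6, so by Lagrange every subgroup order divides 6. Divisors: 1, 2, 3, 6.
Subgroups by order — order 1: 1; order 2: 3; order 3: 1; order 6: 1.
Total: 1 + 3 + 1 + 1 = 6.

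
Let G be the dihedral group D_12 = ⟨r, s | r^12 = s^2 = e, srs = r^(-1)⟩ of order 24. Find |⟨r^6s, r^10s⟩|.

6

|⟨r^6s⟩| = 2 and |⟨r^10s⟩| = 2, so |H| is a multiple of lcm(2, 2) = 2 and divides |G| = 24.
Closing under the operation: H = {e, r^4, r^8, r^2s, r^6s, r^10s}, so |H| = 6.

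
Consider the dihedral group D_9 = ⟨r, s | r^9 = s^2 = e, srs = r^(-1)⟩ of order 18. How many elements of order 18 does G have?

No element of G has order 18 (even though 18 | 18).

0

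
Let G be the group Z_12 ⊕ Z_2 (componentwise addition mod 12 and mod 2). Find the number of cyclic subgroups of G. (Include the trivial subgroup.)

12

Group the elements of G by the cyclic subgroup they generate; each cyclic subgroup of order d accounts for φ(d) elements.
Cyclic subgroups by order — order 1: 1; order 2: 3; order 3: 1; order 4: 2; order 6: 3; order 12: 2.
Total: 12.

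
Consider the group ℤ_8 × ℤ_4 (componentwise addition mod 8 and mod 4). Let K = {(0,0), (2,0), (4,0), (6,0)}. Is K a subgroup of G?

|K| = 4 divides |G| = 32, consistent with Lagrange.
K contains the identity, every element's inverse is in K, and K is closed under +: it is a subgroup.
In fact K = ⟨(6,0)⟩.

Yes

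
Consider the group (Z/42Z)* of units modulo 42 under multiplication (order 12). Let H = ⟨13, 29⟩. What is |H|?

|⟨13⟩| = 2 and |⟨29⟩| = 2, so |H| is a multiple of lcm(2, 2) = 2 and divides |G| = 12.
Closing under the operation: H = {1, 13, 29, 41}, so |H| = 4.

4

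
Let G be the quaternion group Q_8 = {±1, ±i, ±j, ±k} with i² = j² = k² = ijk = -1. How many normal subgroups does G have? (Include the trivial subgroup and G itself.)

G has 6 subgroups. Checking conjugation-invariance by order — order 1: 1/1 normal; order 2: 1/1 normal; order 4: 3/3 normal; order 8: 1/1 normal.
Total normal subgroups: 6.

6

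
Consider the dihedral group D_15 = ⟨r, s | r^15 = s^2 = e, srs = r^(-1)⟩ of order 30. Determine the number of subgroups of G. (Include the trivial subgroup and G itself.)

|G| = 30, so by Lagrange every subgroup order divides 30. Divisors: 1, 2, 3, 5, 6, 10, 15, 30.
Subgroups by order — order 1: 1; order 2: 15; order 3: 1; order 5: 1; order 6: 5; order 10: 3; order 15: 1; order 30: 1.
Total: 1 + 15 + 1 + 1 + 5 + 3 + 1 + 1 = 28.

28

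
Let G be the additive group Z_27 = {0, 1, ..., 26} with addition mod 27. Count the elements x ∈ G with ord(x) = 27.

18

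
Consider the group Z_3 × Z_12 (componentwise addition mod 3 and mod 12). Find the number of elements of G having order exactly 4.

An element (a,b) has order lcm(ord(a), ord(b)); count pairs with lcm equal to 4.
Enumerating gives 2 such elements.

2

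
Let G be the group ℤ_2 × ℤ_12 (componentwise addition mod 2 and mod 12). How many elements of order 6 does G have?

An element (a,b) has order lcm(ord(a), ord(b)); count pairs with lcm equal to 6.
Enumerating gives 6 such elements.

6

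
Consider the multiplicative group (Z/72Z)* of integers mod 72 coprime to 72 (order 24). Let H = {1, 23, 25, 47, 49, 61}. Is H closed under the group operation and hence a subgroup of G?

No

61 ∈ H but its inverse 13 ∉ H, so H is not a subgroup.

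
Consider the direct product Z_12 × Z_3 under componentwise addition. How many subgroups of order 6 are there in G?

4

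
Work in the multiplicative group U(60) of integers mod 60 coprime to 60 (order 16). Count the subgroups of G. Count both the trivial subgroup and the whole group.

27

|G| = 16, so by Lagrange every subgroup order divides 16. Divisors: 1, 2, 4, 8, 16.
Subgroups by order — order 1: 1; order 2: 7; order 4: 11; order 8: 7; order 16: 1.
Total: 1 + 7 + 11 + 7 + 1 = 27.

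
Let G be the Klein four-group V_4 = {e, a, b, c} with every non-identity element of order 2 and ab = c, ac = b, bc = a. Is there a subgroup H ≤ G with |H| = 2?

Yes

2 | 4. A subgroup of order 2 is {e, a}.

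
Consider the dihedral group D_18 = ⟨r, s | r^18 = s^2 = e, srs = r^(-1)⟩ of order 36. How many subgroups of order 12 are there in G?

3

|G| = 36 and 12 | 36, so subgroups of order 12 are possible by Lagrange.
The subgroups of order 12 are: {e, r^3, r^6, r^9, r^12, r^15, rs, r^4s, r^7s, r^10s, r^13s, r^16s}; {e, r^3, r^6, r^9, r^12, r^15, r^2s, r^5s, r^8s, r^11s, r^14s, r^17s}; {e, r^3, r^6, r^9, r^12, r^15, s, r^3s, r^6s, r^9s, r^12s, r^15s}.
So G has 3 subgroups of order 12.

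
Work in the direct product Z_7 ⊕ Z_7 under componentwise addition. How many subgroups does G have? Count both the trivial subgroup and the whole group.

|G| = 49, so by Lagrange every subgroup order divides 49. Divisors: 1, 7, 49.
Subgroups by order — order 1: 1; order 7: 8; order 49: 1.
Total: 1 + 8 + 1 = 10.

10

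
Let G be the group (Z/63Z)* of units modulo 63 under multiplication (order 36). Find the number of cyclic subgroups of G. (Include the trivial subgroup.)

A cyclic subgroup of order d is generated by each of its φ(d) elements of order d, so the cyclic subgroups of order d number (#elements of order d)/φ(d).
Cyclic subgroups by order — order 1: 1; order 2: 3; order 3: 4; order 6: 12.
Total: 20.

20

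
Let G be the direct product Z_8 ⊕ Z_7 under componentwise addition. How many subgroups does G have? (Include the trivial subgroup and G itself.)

8

|G| = 56, so by Lagrange every subgroup order divides 56. Divisors: 1, 2, 4, 7, 8, 14, 28, 56.
Subgroups by order — order 1: 1; order 2: 1; order 4: 1; order 7: 1; order 8: 1; order 14: 1; order 28: 1; order 56: 1.
Total: 1 + 1 + 1 + 1 + 1 + 1 + 1 + 1 = 8.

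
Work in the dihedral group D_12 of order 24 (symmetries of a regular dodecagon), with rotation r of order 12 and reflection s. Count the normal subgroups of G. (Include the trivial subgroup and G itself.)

9

G has 34 subgroups. Checking conjugation-invariance by order — order 1: 1/1 normal; order 2: 1/13 normal; order 3: 1/1 normal; order 4: 1/7 normal; order 6: 1/5 normal; order 8: 0/3 normal; order 12: 3/3 normal; order 24: 1/1 normal.
Total normal subgroups: 9.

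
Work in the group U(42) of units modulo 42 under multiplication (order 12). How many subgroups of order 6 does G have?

|G| = 12 and 6 | 12, so subgroups of order 6 are possible by Lagrange.
The subgroups of order 6 are: {1, 11, 23, 25, 29, 37}; {1, 13, 19, 25, 31, 37}; {1, 5, 17, 25, 37, 41}.
So G has 3 subgroups of order 6.

3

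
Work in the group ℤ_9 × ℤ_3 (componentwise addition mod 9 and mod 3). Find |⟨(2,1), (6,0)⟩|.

|⟨(2,1)⟩| = 9 and |⟨(6,0)⟩| = 3, so |H| is a multiple of lcm(9, 3) = 9 and divides |G| = 27.
Closing under the operation: H = {(0,0), (1,2), (2,1), (3,0), (4,2), (5,1), (6,0), (7,2), (8,1)}, so |H| = 9.

9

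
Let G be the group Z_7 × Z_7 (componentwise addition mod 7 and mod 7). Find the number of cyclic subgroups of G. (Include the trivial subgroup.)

Each element a generates a cyclic subgroup ⟨a⟩; distinct elements may generate the same one (a cyclic group of order d has φ(d) generators).
Cyclic subgroups by order — order 1: 1; order 7: 8.
Total: 9.

9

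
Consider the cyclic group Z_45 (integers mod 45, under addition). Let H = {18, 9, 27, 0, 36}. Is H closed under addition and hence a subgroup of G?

Yes

|H| = 5 divides |G| = 45, consistent with Lagrange.
H contains the identity, every element's inverse is in H, and H is closed under +: it is a subgroup.
In fact H = ⟨18⟩.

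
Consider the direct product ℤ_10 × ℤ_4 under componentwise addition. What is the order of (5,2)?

2

The order of (5,2) in Z_10 × Z_4 is lcm(ord(5) in Z_10, ord(2) in Z_4).
ord(5) = 2 and ord(2) = 2, so |⟨(5,2)⟩| = lcm(2, 2) = 2.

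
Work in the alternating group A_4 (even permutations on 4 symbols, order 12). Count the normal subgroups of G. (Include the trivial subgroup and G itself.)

G has 10 subgroups. Checking conjugation-invariance by order — order 1: 1/1 normal; order 2: 0/3 normal; order 3: 0/4 normal; order 4: 1/1 normal; order 12: 1/1 normal.
Total normal subgroups: 3.

3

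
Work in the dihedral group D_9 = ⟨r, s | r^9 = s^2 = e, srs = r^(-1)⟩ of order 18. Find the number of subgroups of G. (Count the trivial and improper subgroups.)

|G| = 18, so by Lagrange every subgroup order divides 18. Divisors: 1, 2, 3, 6, 9, 18.
Subgroups by order — order 1: 1; order 2: 9; order 3: 1; order 6: 3; order 9: 1; order 18: 1.
Total: 1 + 9 + 1 + 3 + 1 + 1 = 16.

16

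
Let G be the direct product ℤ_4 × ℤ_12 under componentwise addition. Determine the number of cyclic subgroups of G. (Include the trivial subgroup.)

Each element a generates a cyclic subgroup ⟨a⟩; distinct elements may generate the same one (a cyclic group of order d has φ(d) generators).
Cyclic subgroups by order — order 1: 1; order 2: 3; order 3: 1; order 4: 6; order 6: 3; order 12: 6.
Total: 20.

20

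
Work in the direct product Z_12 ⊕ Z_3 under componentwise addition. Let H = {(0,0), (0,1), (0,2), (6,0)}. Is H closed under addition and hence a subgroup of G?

Closure fails: (0,1) + (6,0) = (6,1) ∉ H. So H is not a subgroup.

No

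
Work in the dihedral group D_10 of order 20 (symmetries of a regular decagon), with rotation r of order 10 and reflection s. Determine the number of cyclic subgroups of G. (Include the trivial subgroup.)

Group the elements of G by the cyclic subgroup they generate; each cyclic subgroup of order d accounts for φ(d) elements.
Cyclic subgroups by order — order 1: 1; order 2: 11; order 5: 1; order 10: 1.
Total: 14.

14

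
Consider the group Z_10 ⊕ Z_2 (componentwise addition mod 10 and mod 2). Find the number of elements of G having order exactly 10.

12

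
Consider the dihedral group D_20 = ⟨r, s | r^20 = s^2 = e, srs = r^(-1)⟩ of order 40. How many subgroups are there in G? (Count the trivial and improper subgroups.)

|G| = 40, so by Lagrange every subgroup order divides 40. Divisors: 1, 2, 4, 5, 8, 10, 20, 40.
Subgroups by order — order 1: 1; order 2: 21; order 4: 11; order 5: 1; order 8: 5; order 10: 5; order 20: 3; order 40: 1.
Total: 1 + 21 + 11 + 1 + 5 + 5 + 3 + 1 = 48.

48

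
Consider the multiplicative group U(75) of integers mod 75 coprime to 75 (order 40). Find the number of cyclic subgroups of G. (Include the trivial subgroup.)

Each element a generates a cyclic subgroup ⟨a⟩; distinct elements may generate the same one (a cyclic group of order d has φ(d) generators).
Cyclic subgroups by order — order 1: 1; order 2: 3; order 4: 2; order 5: 1; order 10: 3; order 20: 2.
Total: 12.

12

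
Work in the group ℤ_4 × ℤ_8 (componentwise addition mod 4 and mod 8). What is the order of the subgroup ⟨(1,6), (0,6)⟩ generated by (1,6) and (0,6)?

16

|⟨(1,6)⟩| = 4 and |⟨(0,6)⟩| = 4, so |H| is a multiple of lcm(4, 4) = 4 and divides |G| = 32.
Closing under the operation: H = {(0,0), (0,2), (0,4), (0,6), (1,0), (1,2), (1,4), (1,6), (2,0), (2,2), (2,4), (2,6), (3,0), (3,2), (3,4), (3,6)}, so |H| = 16.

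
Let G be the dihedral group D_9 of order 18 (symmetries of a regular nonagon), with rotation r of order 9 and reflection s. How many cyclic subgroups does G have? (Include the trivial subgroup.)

A cyclic subgroup of order d is generated by each of its φ(d) elements of order d, so the cyclic subgroups of order d number (#elements of order d)/φ(d).
Cyclic subgroups by order — order 1: 1; order 2: 9; order 3: 1; order 9: 1.
Total: 12.

12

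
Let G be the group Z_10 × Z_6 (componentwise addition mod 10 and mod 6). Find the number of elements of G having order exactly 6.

6

An element (a,b) has order lcm(ord(a), ord(b)); count pairs with lcm equal to 6.
Enumerating gives 6 such elements.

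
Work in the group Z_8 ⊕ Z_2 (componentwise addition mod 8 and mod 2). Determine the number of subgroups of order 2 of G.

|G| = 16 and 2 | 16, so subgroups of order 2 are possible by Lagrange.
The subgroups of order 2 are: {(0,0), (0,1)}; {(0,0), (4,0)}; {(0,0), (4,1)}.
So G has 3 subgroups of order 2.

3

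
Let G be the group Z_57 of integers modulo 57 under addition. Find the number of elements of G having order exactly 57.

36

In a cyclic group of order 57, the number of elements of order d (for d | 57) is φ(d).
φ(57) = 36.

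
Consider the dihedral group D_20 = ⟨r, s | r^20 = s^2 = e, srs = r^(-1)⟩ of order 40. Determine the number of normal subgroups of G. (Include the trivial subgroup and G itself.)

G has 48 subgroups. Checking conjugation-invariance by order — order 1: 1/1 normal; order 2: 1/21 normal; order 4: 1/11 normal; order 5: 1/1 normal; order 8: 0/5 normal; order 10: 1/5 normal; order 20: 3/3 normal; order 40: 1/1 normal.
Total normal subgroups: 9.

9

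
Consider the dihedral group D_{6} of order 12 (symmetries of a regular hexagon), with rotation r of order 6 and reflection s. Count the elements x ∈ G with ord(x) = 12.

No element of G has order 12 (even though 12 | 12).

0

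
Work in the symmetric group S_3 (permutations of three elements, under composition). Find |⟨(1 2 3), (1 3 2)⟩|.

3

|⟨(1 2 3)⟩| = 3 and |⟨(1 3 2)⟩| = 3, so |H| is a multiple of lcm(3, 3) = 3 and divides |G| = 6.
Closing under the operation: H = {e, (1 2 3), (1 3 2)}, so |H| = 3.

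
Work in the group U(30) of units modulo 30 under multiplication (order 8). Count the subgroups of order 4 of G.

3

|G| = 8 and 4 | 8, so subgroups of order 4 are possible by Lagrange.
The subgroups of order 4 are: {1, 11, 19, 29}; {1, 7, 13, 19}; {1, 17, 19, 23}.
So G has 3 subgroups of order 4.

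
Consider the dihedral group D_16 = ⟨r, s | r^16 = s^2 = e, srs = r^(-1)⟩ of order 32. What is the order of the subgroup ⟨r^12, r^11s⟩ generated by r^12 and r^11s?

|⟨r^12⟩| = 4 and |⟨r^11s⟩| = 2, so |H| is a multiple of lcm(4, 2) = 4 and divides |G| = 32.
Closing under the operation: H = {e, r^4, r^8, r^12, r^3s, r^7s, r^11s, r^15s}, so |H| = 8.

8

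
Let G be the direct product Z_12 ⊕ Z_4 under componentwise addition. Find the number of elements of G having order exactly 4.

An element (a,b) has order lcm(ord(a), ord(b)); count pairs with lcm equal to 4.
Enumerating gives 12 such elements.

12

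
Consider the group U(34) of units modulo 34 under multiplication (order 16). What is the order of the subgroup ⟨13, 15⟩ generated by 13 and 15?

8

|⟨13⟩| = 4 and |⟨15⟩| = 8, so |H| is a multiple of lcm(4, 8) = 8 and divides |G| = 16.
Closing under the operation: H = {1, 9, 13, 15, 19, 21, 25, 33}, so |H| = 8.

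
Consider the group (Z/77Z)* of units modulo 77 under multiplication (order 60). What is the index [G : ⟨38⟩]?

|⟨38⟩| = 30 and |G| = 60.
By Lagrange, [G : H] = |G|/|H| = 60/30 = 2.

2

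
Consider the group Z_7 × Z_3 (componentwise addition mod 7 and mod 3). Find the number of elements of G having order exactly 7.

6

An element (a,b) has order lcm(ord(a), ord(b)); count pairs with lcm equal to 7.
Enumerating gives 6 such elements.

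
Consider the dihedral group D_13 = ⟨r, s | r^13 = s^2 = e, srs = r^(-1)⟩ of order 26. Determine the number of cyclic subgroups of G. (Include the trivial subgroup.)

15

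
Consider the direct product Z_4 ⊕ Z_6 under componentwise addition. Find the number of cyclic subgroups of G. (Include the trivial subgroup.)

12

Each element a generates a cyclic subgroup ⟨a⟩; distinct elements may generate the same one (a cyclic group of order d has φ(d) generators).
Cyclic subgroups by order — order 1: 1; order 2: 3; order 3: 1; order 4: 2; order 6: 3; order 12: 2.
Total: 12.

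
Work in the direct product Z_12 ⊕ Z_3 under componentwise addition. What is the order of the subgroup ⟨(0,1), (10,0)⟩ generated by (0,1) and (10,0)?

|⟨(0,1)⟩| = 3 and |⟨(10,0)⟩| = 6, so |H| is a multiple of lcm(3, 6) = 6 and divides |G| = 36.
Closing under the operation: H = {(0,0), (0,1), (0,2), (2,0), (2,1), (2,2), (4,0), (4,1), (4,2), (6,0), (6,1), (6,2), (8,0), (8,1), (8,2), (10,0), (10,1), (10,2)}, so |H| = 18.

18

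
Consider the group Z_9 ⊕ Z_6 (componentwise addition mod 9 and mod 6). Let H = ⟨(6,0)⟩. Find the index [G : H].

|⟨(6,0)⟩| = 3 and |G| = 54.
By Lagrange, [G : H] = |G|/|H| = 54/3 = 18.

18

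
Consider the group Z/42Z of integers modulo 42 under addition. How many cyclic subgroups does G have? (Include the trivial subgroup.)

Group the elements of G by the cyclic subgroup they generate; each cyclic subgroup of order d accounts for φ(d) elements.
Cyclic subgroups by order — order 1: 1; order 2: 1; order 3: 1; order 6: 1; order 7: 1; order 14: 1; order 21: 1; order 42: 1.
Total: 8.

8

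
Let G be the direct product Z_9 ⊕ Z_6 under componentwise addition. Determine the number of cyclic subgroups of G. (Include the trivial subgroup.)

16

Each element a generates a cyclic subgroup ⟨a⟩; distinct elements may generate the same one (a cyclic group of order d has φ(d) generators).
Cyclic subgroups by order — order 1: 1; order 2: 1; order 3: 4; order 6: 4; order 9: 3; order 18: 3.
Total: 16.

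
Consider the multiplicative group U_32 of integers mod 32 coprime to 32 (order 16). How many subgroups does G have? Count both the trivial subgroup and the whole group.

11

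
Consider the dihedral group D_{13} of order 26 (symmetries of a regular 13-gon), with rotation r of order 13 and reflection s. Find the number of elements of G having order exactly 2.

13

Enumerating element orders in G gives 13 elements of order 2.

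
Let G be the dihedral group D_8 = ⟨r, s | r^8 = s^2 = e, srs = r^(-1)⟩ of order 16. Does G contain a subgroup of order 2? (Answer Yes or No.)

Yes

2 | 16. A subgroup of order 2 is {e, r^2s}.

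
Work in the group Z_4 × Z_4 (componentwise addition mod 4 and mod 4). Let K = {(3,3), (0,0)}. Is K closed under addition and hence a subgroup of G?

(3,3) ∈ K but its inverse (1,1) ∉ K, so K is not a subgroup.

No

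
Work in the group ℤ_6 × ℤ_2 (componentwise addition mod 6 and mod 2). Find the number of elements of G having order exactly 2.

3

An element (a,b) has order lcm(ord(a), ord(b)); count pairs with lcm equal to 2.
Enumerating gives 3 such elements.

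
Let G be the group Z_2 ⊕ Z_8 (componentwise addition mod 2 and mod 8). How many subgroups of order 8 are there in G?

|G| = 16 and 8 | 16, so subgroups of order 8 are possible by Lagrange.
The subgroups of order 8 are: {(0,0), (0,1), (0,2), (0,3), (0,4), (0,5), (0,6), (0,7)}; {(0,0), (0,2), (0,4), (0,6), (1,0), (1,2), (1,4), (1,6)}; {(0,0), (0,2), (0,4), (0,6), (1,1), (1,3), (1,5), (1,7)}.
So G has 3 subgroups of order 8.

3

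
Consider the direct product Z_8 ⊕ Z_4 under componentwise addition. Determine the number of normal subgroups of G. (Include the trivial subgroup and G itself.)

22

G is abelian, so every subgroup is normal.
G has 22 subgroups in total, hence 22 normal subgroups.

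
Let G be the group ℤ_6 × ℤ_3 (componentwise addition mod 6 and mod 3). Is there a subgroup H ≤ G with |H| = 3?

3 | 18. A subgroup of order 3 is {(0,0), (0,1), (0,2)}.

Yes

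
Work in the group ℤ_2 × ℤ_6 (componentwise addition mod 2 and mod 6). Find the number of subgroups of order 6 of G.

|G| = 12 and 6 | 12, so subgroups of order 6 are possible by Lagrange.
The subgroups of order 6 are: {(0,0), (0,1), (0,2), (0,3), (0,4), (0,5)}; {(0,0), (0,2), (0,4), (1,0), (1,2), (1,4)}; {(0,0), (0,2), (0,4), (1,1), (1,3), (1,5)}.
So G has 3 subgroups of order 6.

3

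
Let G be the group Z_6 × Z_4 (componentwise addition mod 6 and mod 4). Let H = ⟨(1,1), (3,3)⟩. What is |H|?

|⟨(1,1)⟩| = 12 and |⟨(3,3)⟩| = 4, so |H| is a multiple of lcm(12, 4) = 12 and divides |G| = 24.
Closing under the operation: H = {(0,0), (0,2), (1,1), (1,3), (2,0), (2,2), (3,1), (3,3), (4,0), (4,2), (5,1), (5,3)}, so |H| = 12.

12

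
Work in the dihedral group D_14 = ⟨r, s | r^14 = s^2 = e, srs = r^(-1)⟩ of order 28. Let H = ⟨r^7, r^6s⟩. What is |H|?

|⟨r^7⟩| = 2 and |⟨r^6s⟩| = 2, so |H| is a multiple of lcm(2, 2) = 2 and divides |G| = 28.
Closing under the operation: H = {e, r^7, r^6s, r^13s}, so |H| = 4.

4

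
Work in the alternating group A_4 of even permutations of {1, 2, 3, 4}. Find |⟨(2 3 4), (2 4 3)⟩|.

3

|⟨(2 3 4)⟩| = 3 and |⟨(2 4 3)⟩| = 3, so |H| is a multiple of lcm(3, 3) = 3 and divides |G| = 12.
Closing under the operation: H = {e, (2 3 4), (2 4 3)}, so |H| = 3.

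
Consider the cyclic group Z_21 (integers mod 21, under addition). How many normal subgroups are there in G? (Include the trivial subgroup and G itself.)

G is abelian, so every subgroup is normal.
G has 4 subgroups in total, hence 4 normal subgroups.

4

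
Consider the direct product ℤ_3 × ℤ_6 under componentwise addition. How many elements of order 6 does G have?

8

An element (a,b) has order lcm(ord(a), ord(b)); count pairs with lcm equal to 6.
Enumerating gives 8 such elements.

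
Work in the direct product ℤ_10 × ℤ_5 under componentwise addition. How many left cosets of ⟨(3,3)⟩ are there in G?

5

|⟨(3,3)⟩| = 10 and |G| = 50.
By Lagrange, [G : H] = |G|/|H| = 50/10 = 5.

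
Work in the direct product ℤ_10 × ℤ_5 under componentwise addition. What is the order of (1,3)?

10

The order of (1,3) in Z_10 × Z_5 is lcm(ord(1) in Z_10, ord(3) in Z_5).
ord(1) = 10 and ord(3) = 5, so |⟨(1,3)⟩| = lcm(10, 5) = 10.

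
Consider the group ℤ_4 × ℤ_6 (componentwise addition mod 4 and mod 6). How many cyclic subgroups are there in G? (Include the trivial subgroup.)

12

Each element a generates a cyclic subgroup ⟨a⟩; distinct elements may generate the same one (a cyclic group of order d has φ(d) generators).
Cyclic subgroups by order — order 1: 1; order 2: 3; order 3: 1; order 4: 2; order 6: 3; order 12: 2.
Total: 12.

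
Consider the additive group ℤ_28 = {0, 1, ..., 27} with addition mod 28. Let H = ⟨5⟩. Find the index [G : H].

1

|⟨5⟩| = 28 and |G| = 28.
By Lagrange, [G : H] = |G|/|H| = 28/28 = 1.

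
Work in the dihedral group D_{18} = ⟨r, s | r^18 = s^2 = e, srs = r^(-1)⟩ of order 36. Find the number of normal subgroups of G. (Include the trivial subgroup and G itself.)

9

G has 45 subgroups. Checking conjugation-invariance by order — order 1: 1/1 normal; order 2: 1/19 normal; order 3: 1/1 normal; order 4: 0/9 normal; order 6: 1/7 normal; order 9: 1/1 normal; order 12: 0/3 normal; order 18: 3/3 normal; order 36: 1/1 normal.
Total normal subgroups: 9.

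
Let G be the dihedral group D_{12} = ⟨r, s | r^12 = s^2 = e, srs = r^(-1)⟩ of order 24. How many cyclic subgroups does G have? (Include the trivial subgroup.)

18

Each element a generates a cyclic subgroup ⟨a⟩; distinct elements may generate the same one (a cyclic group of order d has φ(d) generators).
Cyclic subgroups by order — order 1: 1; order 2: 13; order 3: 1; order 4: 1; order 6: 1; order 12: 1.
Total: 18.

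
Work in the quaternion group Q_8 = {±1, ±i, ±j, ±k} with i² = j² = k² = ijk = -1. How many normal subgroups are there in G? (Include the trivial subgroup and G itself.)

G has 6 subgroups. Checking conjugation-invariance by order — order 1: 1/1 normal; order 2: 1/1 normal; order 4: 3/3 normal; order 8: 1/1 normal.
Total normal subgroups: 6.

6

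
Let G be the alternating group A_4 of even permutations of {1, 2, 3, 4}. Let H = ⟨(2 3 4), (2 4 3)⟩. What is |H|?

3

|⟨(2 3 4)⟩| = 3 and |⟨(2 4 3)⟩| = 3, so |H| is a multiple of lcm(3, 3) = 3 and divides |G| = 12.
Closing under the operation: H = {e, (2 3 4), (2 4 3)}, so |H| = 3.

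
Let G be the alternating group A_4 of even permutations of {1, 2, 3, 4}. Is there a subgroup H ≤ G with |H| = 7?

No

7 does not divide |G| = 12, so by Lagrange no subgroup of order 7 exists.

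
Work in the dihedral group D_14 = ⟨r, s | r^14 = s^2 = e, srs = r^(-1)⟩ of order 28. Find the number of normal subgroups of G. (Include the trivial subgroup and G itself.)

G has 28 subgroups. Checking conjugation-invariance by order — order 1: 1/1 normal; order 2: 1/15 normal; order 4: 0/7 normal; order 7: 1/1 normal; order 14: 3/3 normal; order 28: 1/1 normal.
Total normal subgroups: 7.

7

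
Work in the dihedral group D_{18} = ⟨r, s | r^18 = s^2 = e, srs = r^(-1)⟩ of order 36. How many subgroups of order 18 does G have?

|G| = 36 and 18 | 36, so subgroups of order 18 are possible by Lagrange.
The subgroups of order 18 are: {e, r, r^2, r^3, r^4, r^5, r^6, r^7, r^8, r^9, r^10, r^11, r^12, r^13, r^14, r^15, r^16, r^17}; {e, r^2, r^4, r^6, r^8, r^10, r^12, r^14, r^16, s, r^2s, r^4s, r^6s, r^8s, r^10s, r^12s, r^14s, r^16s}; {e, r^2, r^4, r^6, r^8, r^10, r^12, r^14, r^16, rs, r^3s, r^5s, r^7s, r^9s, r^11s, r^13s, r^15s, r^17s}.
So G has 3 subgroups of order 18.

3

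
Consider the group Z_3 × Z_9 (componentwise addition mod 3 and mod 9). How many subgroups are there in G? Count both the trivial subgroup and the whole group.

10

|G| = 27, so by Lagrange every subgroup order divides 27. Divisors: 1, 3, 9, 27.
Subgroups by order — order 1: 1; order 3: 4; order 9: 4; order 27: 1.
Total: 1 + 4 + 4 + 1 = 10.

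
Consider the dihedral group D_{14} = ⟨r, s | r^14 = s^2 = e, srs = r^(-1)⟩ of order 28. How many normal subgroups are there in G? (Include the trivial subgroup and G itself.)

G has 28 subgroups. Checking conjugation-invariance by order — order 1: 1/1 normal; order 2: 1/15 normal; order 4: 0/7 normal; order 7: 1/1 normal; order 14: 3/3 normal; order 28: 1/1 normal.
Total normal subgroups: 7.

7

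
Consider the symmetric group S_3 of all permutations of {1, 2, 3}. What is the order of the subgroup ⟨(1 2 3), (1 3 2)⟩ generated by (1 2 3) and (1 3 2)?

3

|⟨(1 2 3)⟩| = 3 and |⟨(1 3 2)⟩| = 3, so |H| is a multiple of lcm(3, 3) = 3 and divides |G| = 6.
Closing under the operation: H = {e, (1 2 3), (1 3 2)}, so |H| = 3.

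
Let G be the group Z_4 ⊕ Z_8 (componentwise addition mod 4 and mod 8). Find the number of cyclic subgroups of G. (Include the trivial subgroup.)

Group the elements of G by the cyclic subgroup they generate; each cyclic subgroup of order d accounts for φ(d) elements.
Cyclic subgroups by order — order 1: 1; order 2: 3; order 4: 6; order 8: 4.
Total: 14.

14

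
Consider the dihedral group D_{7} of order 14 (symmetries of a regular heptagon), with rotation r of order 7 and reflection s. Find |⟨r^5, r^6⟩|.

7

|⟨r^5⟩| = 7 and |⟨r^6⟩| = 7, so |H| is a multiple of lcm(7, 7) = 7 and divides |G| = 14.
Closing under the operation: H = {e, r, r^2, r^3, r^4, r^5, r^6}, so |H| = 7.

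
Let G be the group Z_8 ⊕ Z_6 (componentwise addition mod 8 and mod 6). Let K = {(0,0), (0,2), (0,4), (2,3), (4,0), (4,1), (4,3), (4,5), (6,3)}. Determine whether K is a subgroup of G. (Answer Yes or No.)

|K| = 9 does not divide |G| = 48, so by Lagrange K is not a subgroup.

No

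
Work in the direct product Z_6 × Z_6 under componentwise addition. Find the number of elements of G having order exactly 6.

An element (a,b) has order lcm(ord(a), ord(b)); count pairs with lcm equal to 6.
Enumerating gives 24 such elements.

24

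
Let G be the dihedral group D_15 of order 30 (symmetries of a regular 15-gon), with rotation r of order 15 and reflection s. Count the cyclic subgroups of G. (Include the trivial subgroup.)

19

A cyclic subgroup of order d is generated by each of its φ(d) elements of order d, so the cyclic subgroups of order d number (#elements of order d)/φ(d).
Cyclic subgroups by order — order 1: 1; order 2: 15; order 3: 1; order 5: 1; order 15: 1.
Total: 19.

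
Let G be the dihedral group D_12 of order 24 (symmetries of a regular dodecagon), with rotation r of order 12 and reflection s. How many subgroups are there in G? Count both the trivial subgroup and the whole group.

|G| = 24, so by Lagrange every subgroup order divides 24. Divisors: 1, 2, 3, 4, 6, 8, 12, 24.
Subgroups by order — order 1: 1; order 2: 13; order 3: 1; order 4: 7; order 6: 5; order 8: 3; order 12: 3; order 24: 1.
Total: 1 + 13 + 1 + 7 + 5 + 3 + 3 + 1 = 34.

34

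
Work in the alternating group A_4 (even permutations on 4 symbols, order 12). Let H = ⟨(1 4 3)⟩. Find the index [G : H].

4

|⟨(1 4 3)⟩| = 3 and |G| = 12.
By Lagrange, [G : H] = |G|/|H| = 12/3 = 4.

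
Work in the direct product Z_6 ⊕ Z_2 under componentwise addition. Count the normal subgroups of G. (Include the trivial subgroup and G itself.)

10

G is abelian, so every subgroup is normal.
G has 10 subgroups in total, hence 10 normal subgroups.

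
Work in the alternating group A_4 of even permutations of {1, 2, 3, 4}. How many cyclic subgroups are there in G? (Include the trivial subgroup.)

8

A cyclic subgroup of order d is generated by each of its φ(d) elements of order d, so the cyclic subgroups of order d number (#elements of order d)/φ(d).
Cyclic subgroups by order — order 1: 1; order 2: 3; order 3: 4.
Total: 8.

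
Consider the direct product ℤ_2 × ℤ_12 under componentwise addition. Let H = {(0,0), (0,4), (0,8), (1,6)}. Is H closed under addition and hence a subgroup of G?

Closure fails: (0,4) + (1,6) = (1,10) ∉ H. So H is not a subgroup.

No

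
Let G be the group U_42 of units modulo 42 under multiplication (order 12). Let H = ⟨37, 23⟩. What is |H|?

|⟨37⟩| = 3 and |⟨23⟩| = 6, so |H| is a multiple of lcm(3, 6) = 6 and divides |G| = 12.
Closing under the operation: H = {1, 11, 23, 25, 29, 37}, so |H| = 6.

6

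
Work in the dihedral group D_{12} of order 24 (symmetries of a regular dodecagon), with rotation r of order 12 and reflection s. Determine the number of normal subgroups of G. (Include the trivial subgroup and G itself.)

9

G has 34 subgroups. Checking conjugation-invariance by order — order 1: 1/1 normal; order 2: 1/13 normal; order 3: 1/1 normal; order 4: 1/7 normal; order 6: 1/5 normal; order 8: 0/3 normal; order 12: 3/3 normal; order 24: 1/1 normal.
Total normal subgroups: 9.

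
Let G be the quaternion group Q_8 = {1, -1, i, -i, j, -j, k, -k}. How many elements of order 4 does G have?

6

The elements of order 4 are: i, -i, j, -j, k, -k.
That's 6.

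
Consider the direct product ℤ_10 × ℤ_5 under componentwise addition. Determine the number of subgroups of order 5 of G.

|G| = 50 and 5 | 50, so subgroups of order 5 are possible by Lagrange.
The subgroups of order 5 are: {(0,0), (0,1), (0,2), (0,3), (0,4)}; {(0,0), (2,0), (4,0), (6,0), (8,0)}; {(0,0), (2,1), (4,2), (6,3), (8,4)}; {(0,0), (2,2), (4,4), (6,1), (8,3)}; … (6 in all).
So G has 6 subgroups of order 5.

6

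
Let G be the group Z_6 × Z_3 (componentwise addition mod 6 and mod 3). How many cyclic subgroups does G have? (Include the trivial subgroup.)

A cyclic subgroup of order d is generated by each of its φ(d) elements of order d, so the cyclic subgroups of order d number (#elements of order d)/φ(d).
Cyclic subgroups by order — order 1: 1; order 2: 1; order 3: 4; order 6: 4.
Total: 10.

10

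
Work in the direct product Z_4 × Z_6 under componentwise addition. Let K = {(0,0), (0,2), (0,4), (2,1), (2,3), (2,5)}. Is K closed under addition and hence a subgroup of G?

Yes

|K| = 6 divides |G| = 24, consistent with Lagrange.
K contains the identity, every element's inverse is in K, and K is closed under +: it is a subgroup.
In fact K = ⟨(2,1)⟩.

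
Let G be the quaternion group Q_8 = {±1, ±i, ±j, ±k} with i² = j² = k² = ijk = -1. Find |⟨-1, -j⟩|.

|⟨-1⟩| = 2 and |⟨-j⟩| = 4, so |H| is a multiple of lcm(2, 4) = 4 and divides |G| = 8.
Closing under the operation: H = {1, -1, j, -j}, so |H| = 4.

4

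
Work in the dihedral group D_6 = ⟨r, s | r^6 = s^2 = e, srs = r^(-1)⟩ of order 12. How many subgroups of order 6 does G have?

3

|G| = 12 and 6 | 12, so subgroups of order 6 are possible by Lagrange.
The subgroups of order 6 are: {e, r, r^2, r^3, r^4, r^5}; {e, r^2, r^4, s, r^2s, r^4s}; {e, r^2, r^4, rs, r^3s, r^5s}.
So G has 3 subgroups of order 6.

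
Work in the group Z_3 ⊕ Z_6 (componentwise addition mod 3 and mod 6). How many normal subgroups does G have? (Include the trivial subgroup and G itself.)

12

G is abelian, so every subgroup is normal.
G has 12 subgroups in total, hence 12 normal subgroups.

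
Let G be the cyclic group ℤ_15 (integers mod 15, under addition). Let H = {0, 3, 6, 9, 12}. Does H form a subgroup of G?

Yes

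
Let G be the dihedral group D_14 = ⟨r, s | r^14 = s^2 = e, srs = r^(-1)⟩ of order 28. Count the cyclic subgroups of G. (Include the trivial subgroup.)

18

A cyclic subgroup of order d is generated by each of its φ(d) elements of order d, so the cyclic subgroups of order d number (#elements of order d)/φ(d).
Cyclic subgroups by order — order 1: 1; order 2: 15; order 7: 1; order 14: 1.
Total: 18.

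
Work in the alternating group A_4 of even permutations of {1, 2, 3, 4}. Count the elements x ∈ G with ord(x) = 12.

0

No element of G has order 12 (even though 12 | 12).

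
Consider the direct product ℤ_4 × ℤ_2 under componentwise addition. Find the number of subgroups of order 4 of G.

|G| = 8 and 4 | 8, so subgroups of order 4 are possible by Lagrange.
The subgroups of order 4 are: {(0,0), (0,1), (2,0), (2,1)}; {(0,0), (1,0), (2,0), (3,0)}; {(0,0), (1,1), (2,0), (3,1)}.
So G has 3 subgroups of order 4.

3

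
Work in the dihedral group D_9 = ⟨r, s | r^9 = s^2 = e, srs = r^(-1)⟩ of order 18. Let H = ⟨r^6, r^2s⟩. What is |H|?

6

|⟨r^6⟩| = 3 and |⟨r^2s⟩| = 2, so |H| is a multiple of lcm(3, 2) = 6 and divides |G| = 18.
Closing under the operation: H = {e, r^3, r^6, r^2s, r^5s, r^8s}, so |H| = 6.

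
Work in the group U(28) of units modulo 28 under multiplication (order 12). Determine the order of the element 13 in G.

Compute successive powers of 13 mod 28: 13, 1; 13^2 ≡ 1 (mod 28).
So |⟨13⟩| = 2.

2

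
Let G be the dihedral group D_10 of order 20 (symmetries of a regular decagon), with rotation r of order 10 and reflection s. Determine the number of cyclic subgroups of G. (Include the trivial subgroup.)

A cyclic subgroup of order d is generated by each of its φ(d) elements of order d, so the cyclic subgroups of order d number (#elements of order d)/φ(d).
Cyclic subgroups by order — order 1: 1; order 2: 11; order 5: 1; order 10: 1.
Total: 14.

14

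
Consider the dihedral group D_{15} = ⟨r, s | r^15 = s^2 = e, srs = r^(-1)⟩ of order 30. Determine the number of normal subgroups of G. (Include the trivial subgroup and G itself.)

G has 28 subgroups. Checking conjugation-invariance by order — order 1: 1/1 normal; order 2: 0/15 normal; order 3: 1/1 normal; order 5: 1/1 normal; order 6: 0/5 normal; order 10: 0/3 normal; order 15: 1/1 normal; order 30: 1/1 normal.
Total normal subgroups: 5.

5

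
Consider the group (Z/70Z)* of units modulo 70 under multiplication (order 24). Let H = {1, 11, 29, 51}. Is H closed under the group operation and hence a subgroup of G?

Closure fails: 51 · 29 = 9 ∉ H. So H is not a subgroup.

No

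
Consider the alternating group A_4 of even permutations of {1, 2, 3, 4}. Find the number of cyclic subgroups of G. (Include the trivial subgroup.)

8

A cyclic subgroup of order d is generated by each of its φ(d) elements of order d, so the cyclic subgroups of order d number (#elements of order d)/φ(d).
Cyclic subgroups by order — order 1: 1; order 2: 3; order 3: 4.
Total: 8.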